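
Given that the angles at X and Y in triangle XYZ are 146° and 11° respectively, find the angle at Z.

angle Z = 180 - 146 - 11 = 23 degrees.

23 degrees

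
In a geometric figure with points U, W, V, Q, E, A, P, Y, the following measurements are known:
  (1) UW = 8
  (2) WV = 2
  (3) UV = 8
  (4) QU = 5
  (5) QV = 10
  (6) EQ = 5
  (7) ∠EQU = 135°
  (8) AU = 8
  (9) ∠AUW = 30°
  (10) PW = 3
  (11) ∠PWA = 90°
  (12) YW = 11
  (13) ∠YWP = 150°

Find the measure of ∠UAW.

Step 1: By the law of cosines on triangle AUW: AW² = 8² + 8² − 2·8·8·cos(30°) = 17.15, so AW ≈ 4.14.
Step 2: By the inverse law of cosines on triangle UAW: cos(∠UAW) = (8² + 4.14² − 8²) / (2·8·4.14) = 17.15/66.26 = 0.2588, so ∠UAW = 75°.

Therefore, the measure of angle ∠UAW = 75°.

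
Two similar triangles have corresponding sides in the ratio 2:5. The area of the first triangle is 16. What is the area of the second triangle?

Area ratio = (2/5)^2 = 4/25. Area of the second triangle = 16 * 25/4 = 100.

100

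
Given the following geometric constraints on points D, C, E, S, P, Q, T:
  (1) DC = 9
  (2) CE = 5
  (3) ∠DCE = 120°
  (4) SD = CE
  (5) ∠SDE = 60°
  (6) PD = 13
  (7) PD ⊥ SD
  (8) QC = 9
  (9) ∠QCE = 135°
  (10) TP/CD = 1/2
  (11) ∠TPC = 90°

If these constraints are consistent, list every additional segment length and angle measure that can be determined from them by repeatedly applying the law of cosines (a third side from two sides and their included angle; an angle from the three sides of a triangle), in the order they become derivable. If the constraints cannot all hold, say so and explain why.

The constraints are consistent. Derivable facts, in order:
After 1 step:
- DE = √151
- EQ ≈ 13.02
- SP = √194
After 2 steps:
- ES ≈ 10.7
- ∠CDE = 20.63°
- ∠CED = 39.37°
- ∠CEQ = 29.25°
- ∠CQE = 15.75°
- ∠DPS = 21.04°
- ∠DSP = 68.96°
After 3 steps:
- ∠DES = 23.86°
- ∠DSE = 96.14°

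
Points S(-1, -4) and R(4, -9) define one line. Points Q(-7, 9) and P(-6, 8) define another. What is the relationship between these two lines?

Slope of line 1: m1 = (-9 - -4)/(4 - -1) = -5/5 = -1
Slope of line 2: m2 = (8 - 9)/(-6 - -7) = -1/1 = -1
m1 = m2, so the lines are parallel.

Parallel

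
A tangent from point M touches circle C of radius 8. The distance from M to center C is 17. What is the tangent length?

The tangent, radius, and line from the external point to the center form a right triangle.
The right angle is where the tangent meets the radius.
By the Pythagorean theorem: tangent² + 8² = 17²
tangent² = 289 - 64 = 225
tangent = 15

15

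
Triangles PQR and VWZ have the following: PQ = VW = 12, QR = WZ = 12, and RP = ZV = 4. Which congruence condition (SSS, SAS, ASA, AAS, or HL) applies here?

Consider the given information: PQ = VW = 12, QR = WZ = 12, and RP = ZV = 4
This is not SAS or HL: SAS requires two sides and the included angle between them. HL only applies to right triangles with matching hypotenuse and leg.
The correct criterion is SSS. All three pairs of corresponding sides are equal (Side-Side-Side).

SSS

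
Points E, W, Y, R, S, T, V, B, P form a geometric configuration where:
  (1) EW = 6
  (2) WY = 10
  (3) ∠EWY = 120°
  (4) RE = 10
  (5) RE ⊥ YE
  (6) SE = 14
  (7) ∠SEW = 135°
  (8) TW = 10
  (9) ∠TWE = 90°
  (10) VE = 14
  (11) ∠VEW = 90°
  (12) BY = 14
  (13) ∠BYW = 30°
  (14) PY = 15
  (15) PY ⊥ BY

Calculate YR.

Step 1: By the law of cosines on triangle EWY: EY² = 6² + 10² − 2·6·10·cos(120°) = 196, so EY = 14.
Step 2: By the law of cosines on triangle YER: YR² = 14² + 10² − 2·14·10·cos(90°) = 296, so YR = 2·√74.

Therefore, the length of YR = 2·√74.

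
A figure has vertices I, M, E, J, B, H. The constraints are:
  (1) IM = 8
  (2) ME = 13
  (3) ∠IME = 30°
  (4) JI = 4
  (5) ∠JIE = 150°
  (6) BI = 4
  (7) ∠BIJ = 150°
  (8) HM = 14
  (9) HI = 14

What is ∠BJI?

Step 1: By the law of cosines on triangle JIB: JB² = 4² + 4² − 2·4·4·cos(150°) = 59.71, so JB ≈ 7.73.
Step 2: By the inverse law of cosines on triangle BJI: cos(∠BJI) = (7.73² + 4² − 4²) / (2·7.73·4) = 59.71/61.82 = 0.9659, so ∠BJI = 15°.

Therefore, the measure of angle ∠BJI = 15°.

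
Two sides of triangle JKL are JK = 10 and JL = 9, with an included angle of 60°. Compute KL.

By the law of cosines: KL^2 = JK^2 + JL^2 - 2*JK*JL*cos(J)
KL^2 = 10^2 + 9^2 - 2*10*9*cos(60°)
KL^2 = 100 + 81 - 180*(1/2)
KL^2 = 91
KL = sqrt(91)

sqrt(91)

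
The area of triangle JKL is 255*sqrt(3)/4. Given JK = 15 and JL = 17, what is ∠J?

sin(C) = 2 * 255*sqrt(3)/4 / (15 * 17) = sqrt(3)/2, so C = arcsin(sqrt(3)/2) = 60°.
Since sin(180° - C) = sin(C), the obtuse angle 120° gives the same area, so C = 60° or C = 120°.

60° or 120°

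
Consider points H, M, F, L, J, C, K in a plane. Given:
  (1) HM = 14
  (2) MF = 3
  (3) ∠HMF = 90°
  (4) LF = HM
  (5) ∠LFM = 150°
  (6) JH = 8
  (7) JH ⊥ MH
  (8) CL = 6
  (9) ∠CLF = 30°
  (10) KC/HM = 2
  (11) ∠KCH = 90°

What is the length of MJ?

Step 1: By the law of cosines on triangle MHJ: MJ² = 14² + 8² − 2·14·8·cos(90°) = 260, so MJ = 2·√65.

Therefore, the length of MJ = 2·√65.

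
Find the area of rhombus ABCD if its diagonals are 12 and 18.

Area of a rhombus = (d1 * d2) / 2
Area = (12 * 18) / 2
Area = 216 / 2
Area = 108

108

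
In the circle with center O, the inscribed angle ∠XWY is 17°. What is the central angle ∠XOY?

Central angle = 2 × 17° = 34° (inscribed angle theorem).

34°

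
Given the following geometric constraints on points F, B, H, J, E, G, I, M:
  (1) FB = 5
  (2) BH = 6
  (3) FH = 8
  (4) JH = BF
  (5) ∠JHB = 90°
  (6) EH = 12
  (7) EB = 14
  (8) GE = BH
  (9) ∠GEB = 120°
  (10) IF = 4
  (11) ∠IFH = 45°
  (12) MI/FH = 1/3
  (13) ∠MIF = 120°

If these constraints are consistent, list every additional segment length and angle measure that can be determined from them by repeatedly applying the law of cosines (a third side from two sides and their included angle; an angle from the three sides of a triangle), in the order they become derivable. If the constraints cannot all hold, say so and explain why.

The constraints are consistent. Derivable facts, in order:
After 1 step:
- BG = 2·√79
- BJ = √61
- FM = 4/3·√19
- HI ≈ 5.89
- ∠BEH = 25.21°
- ∠BFH = 48.51°
- ∠BHE = 96.38°
- ∠BHF = 38.62°
- ∠EBH = 58.41°
- ∠FBH = 92.87°
After 2 steps:
- ∠BGE = 43°
- ∠BJH = 50.19°
- ∠EBG = 17°
- ∠FHI = 28.68°
- ∠FIH = 106.32°
- ∠FMI = 36.59°
- ∠HBJ = 39.81°
- ∠IFM = 23.41°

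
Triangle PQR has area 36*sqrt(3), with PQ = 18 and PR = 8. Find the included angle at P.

From the SAS area formula Area = (1/2)ab sin(C), rearranging gives sin(C) = 2*Area/(ab).
sin(C) = 2 * 36*sqrt(3) / (144) = sqrt(3)/2.
Therefore C = arcsin(sqrt(3)/2) = 60°.
Since sin(180° - C) = sin(C), the obtuse angle 120° gives the same area, so C = 60° or C = 120°.

60° or 120°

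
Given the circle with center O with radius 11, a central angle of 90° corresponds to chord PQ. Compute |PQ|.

Chord length = 2r sin(θ/2)
= 2 × 11 × sin(90°/2)
= 2 × 11 × sin(45°)
= 11*sqrt(2)

11*sqrt(2)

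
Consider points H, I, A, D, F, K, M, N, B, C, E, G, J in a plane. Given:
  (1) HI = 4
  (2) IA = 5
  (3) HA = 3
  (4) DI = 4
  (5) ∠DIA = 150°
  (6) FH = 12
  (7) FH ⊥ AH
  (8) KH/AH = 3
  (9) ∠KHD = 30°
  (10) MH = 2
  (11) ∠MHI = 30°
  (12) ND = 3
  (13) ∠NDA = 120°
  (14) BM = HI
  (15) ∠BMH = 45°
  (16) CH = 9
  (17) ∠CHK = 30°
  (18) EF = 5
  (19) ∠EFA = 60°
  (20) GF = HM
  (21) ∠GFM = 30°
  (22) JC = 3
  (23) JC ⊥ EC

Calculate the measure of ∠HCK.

From the given relations: KH = 3·AH = 3·3 = 9.
Step 1: By the law of cosines on triangle CHK: CK² = 9² + 9² − 2·9·9·cos(30°) = 21.7, so CK ≈ 4.66.
Step 2: By the inverse law of cosines on triangle HCK: cos(∠HCK) = (9² + 4.66² − 9²) / (2·9·4.66) = 21.7/83.86 = 0.2588, so ∠HCK = 75°.

Therefore, the measure of angle ∠HCK = 75°.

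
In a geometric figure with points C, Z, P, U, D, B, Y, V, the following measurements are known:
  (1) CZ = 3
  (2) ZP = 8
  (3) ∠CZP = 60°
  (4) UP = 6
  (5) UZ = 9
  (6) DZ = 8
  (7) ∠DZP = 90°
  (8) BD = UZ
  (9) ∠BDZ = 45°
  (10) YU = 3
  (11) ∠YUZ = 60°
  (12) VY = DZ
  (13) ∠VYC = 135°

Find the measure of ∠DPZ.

Step 1: By the law of cosines on triangle PZD: PD² = 8² + 8² − 2·8·8·cos(90°) = 128, so PD = 8·√2.
Step 2: By the inverse law of cosines on triangle DPZ: cos(∠DPZ) = ((8·√2)² + 8² − 8²) / (2·8·√2·8) = 128/181.02 = 0.7071, so ∠DPZ = 45°.

Therefore, the measure of angle ∠DPZ = 45°.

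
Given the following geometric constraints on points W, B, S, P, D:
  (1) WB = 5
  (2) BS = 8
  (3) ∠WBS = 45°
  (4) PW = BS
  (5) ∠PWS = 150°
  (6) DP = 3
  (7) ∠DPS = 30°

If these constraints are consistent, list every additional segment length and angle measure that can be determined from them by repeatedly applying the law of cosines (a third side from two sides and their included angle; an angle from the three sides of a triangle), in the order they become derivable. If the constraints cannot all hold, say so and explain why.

The constraints are consistent. Derivable facts, in order:
After 1 step:
- WS ≈ 5.69
After 2 steps:
- SP ≈ 13.24
- ∠BSW = 38.38°
- ∠BWS = 96.62°
After 3 steps:
- SD ≈ 10.75
- ∠PSW = 17.58°
- ∠SPW = 12.42°
After 4 steps:
- ∠DSP = 8.02°
- ∠PDS = 141.98°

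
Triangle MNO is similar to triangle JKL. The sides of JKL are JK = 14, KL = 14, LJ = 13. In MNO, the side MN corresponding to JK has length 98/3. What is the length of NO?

Similar triangles have proportional sides. Setting up the proportion:
MN / JK = NO / KL
98/3 / 14 = NO / 14
NO = 14 * 98/3 / 14 = 98/3.

98/3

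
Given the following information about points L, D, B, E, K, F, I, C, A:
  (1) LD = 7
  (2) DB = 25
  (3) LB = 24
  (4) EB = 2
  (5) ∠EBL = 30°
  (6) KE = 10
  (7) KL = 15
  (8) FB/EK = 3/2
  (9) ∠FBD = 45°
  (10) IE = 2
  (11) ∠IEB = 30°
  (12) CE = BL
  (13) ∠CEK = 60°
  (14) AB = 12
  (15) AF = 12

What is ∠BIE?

Step 1: By the law of cosines on triangle IEB: IB² = 2² + 2² − 2·2·2·cos(30°) = 1.07, so IB ≈ 1.04.
Step 2: By the inverse law of cosines on triangle BIE: cos(∠BIE) = (1.04² + 2² − 2²) / (2·1.04·2) = 1.07/4.14 = 0.2588, so ∠BIE = 75°.

Therefore, the measure of angle ∠BIE = 75°.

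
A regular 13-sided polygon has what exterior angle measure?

Each exterior angle of a regular n-gon is 360 / n.
For n = 13: 360 / 13 = 360/13 degrees.

360/13 degrees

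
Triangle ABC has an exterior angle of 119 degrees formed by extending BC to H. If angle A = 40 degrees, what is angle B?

angle B = 119 - 40 = 79 degrees (exterior angle theorem).

79 degrees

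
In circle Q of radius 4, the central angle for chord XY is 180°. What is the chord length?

Chord = 2(4) sin(90°) = 8

8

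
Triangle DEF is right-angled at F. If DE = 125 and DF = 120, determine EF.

EF = sqrt(125^2 - 120^2) = sqrt(1225) = 35

35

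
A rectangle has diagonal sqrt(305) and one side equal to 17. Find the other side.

The diagonal of a rectangle forms a right triangle with the two sides.
Rearranging the Pythagorean theorem: missing side = sqrt(d^2 - known^2).
= sqrt(305 - 289) = sqrt(16) = 4.

4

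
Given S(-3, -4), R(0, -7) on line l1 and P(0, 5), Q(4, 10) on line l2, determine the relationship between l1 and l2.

Slope of line 1: m1 = (-7 - -4)/(0 - -3) = -3/3 = -1
Slope of line 2: m2 = (10 - 5)/(4 - 0) = 5/4 = 5/4
For parallel lines we need equal slopes: -1 != 5/4.
For perpendicular lines we need m1*m2 = -1: (-1)(5/4) = -5/4 != -1.
Since neither condition holds, the lines are neither parallel nor perpendicular.

Neither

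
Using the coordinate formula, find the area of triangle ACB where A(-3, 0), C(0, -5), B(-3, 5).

The Shoelace formula computes the area from vertex coordinates by summing cross products.
For vertices (-3,0), (0,-5), (-3,5):
Signed sum = -3*-5 - 0*0 + 0*5 - -3*-5 + -3*0 - -3*5
= 15 + -15 + 15 = 15
Area = (1/2)|15| = 15/2.

15/2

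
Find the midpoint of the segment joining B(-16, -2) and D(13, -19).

The midpoint is the point halfway along the segment.
Move half the horizontal distance: -16 + (13 - -16)/2 = -16 + 29/2 = -3/2
Move half the vertical distance: -2 + (-19 - -2)/2 = -2 + -17/2 = -21/2
Midpoint = (-3/2, -21/2)

(-3/2, -21/2)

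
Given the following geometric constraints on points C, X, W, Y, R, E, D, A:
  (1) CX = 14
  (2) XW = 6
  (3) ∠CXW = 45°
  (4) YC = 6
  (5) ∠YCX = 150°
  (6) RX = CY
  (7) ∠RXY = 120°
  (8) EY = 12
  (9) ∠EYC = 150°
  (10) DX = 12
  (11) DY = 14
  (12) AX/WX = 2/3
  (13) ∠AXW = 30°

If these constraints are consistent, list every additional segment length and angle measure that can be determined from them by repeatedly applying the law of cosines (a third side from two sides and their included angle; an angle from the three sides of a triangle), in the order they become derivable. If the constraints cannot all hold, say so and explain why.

The constraints are consistent. Derivable facts, in order:
After 1 step:
- CE ≈ 17.46
- CW ≈ 10.64
- WA ≈ 3.23
- XY ≈ 19.43
After 2 steps:
- YR ≈ 23.02
- ∠AWX = 38.26°
- ∠CEY = 9.9°
- ∠CWX = 111.5°
- ∠CXY = 8.88°
- ∠CYX = 21.12°
- ∠DXY = 45.73°
- ∠DYX = 37.86°
- ∠ECY = 20.1°
- ∠WAX = 111.74°
- ∠WCX = 23.5°
- ∠XDY = 96.41°
After 3 steps:
- ∠RYX = 13.04°
- ∠XRY = 46.96°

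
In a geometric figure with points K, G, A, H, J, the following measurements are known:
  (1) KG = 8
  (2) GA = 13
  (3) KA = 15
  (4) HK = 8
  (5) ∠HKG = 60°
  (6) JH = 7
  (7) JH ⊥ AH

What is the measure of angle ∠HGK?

Step 1: By the law of cosines on triangle GKH: GH² = 8² + 8² − 2·8·8·cos(60°) = 64, so GH = 8.
Step 2: By the inverse law of cosines on triangle HGK: cos(∠HGK) = (8² + 8² − 8²) / (2·8·8) = 64/128 = 0.5, so ∠HGK = 60°.

Therefore, the measure of angle ∠HGK = 60°.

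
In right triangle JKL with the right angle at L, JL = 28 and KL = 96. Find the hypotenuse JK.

By the Pythagorean theorem: JK^2 = JL^2 + KL^2
JK^2 = 28^2 + 96^2 = 784 + 9216 = 10000
JK = sqrt(10000) = 100

100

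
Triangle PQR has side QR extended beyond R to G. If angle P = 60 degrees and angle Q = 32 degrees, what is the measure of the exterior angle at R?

By the exterior angle theorem, an exterior angle of a triangle equals the sum of the two remote interior angles.
Exterior angle = angle P + angle Q
Exterior angle = 60 + 32 = 92 degrees

92 degrees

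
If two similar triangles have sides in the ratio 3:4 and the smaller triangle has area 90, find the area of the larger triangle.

Area ratio = (3/4)^2 = 9/16. Area of the larger triangle = 90 * 16/9 = 160.

160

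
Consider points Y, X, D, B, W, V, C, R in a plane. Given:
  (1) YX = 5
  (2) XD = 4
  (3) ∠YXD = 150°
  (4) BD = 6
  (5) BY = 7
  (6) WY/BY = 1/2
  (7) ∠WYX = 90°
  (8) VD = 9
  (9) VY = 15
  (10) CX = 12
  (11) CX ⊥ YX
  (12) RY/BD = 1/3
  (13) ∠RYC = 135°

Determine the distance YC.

Step 1: By the law of cosines on triangle YXC: YC² = 5² + 12² − 2·5·12·cos(90°) = 169, so YC = 13.

Therefore, the length of YC = 13.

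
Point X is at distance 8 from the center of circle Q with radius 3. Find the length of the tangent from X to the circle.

Let T be the point of tangency. Then QT ⊥ XT (radius ⊥ tangent).
In right triangle QTX: QX² = QT² + XT²
8² = 3² + XT²
XT² = 55, XT = sqrt(55)

sqrt(55)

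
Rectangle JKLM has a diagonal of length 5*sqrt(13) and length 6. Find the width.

b = sqrt(d^2 - a^2) = sqrt(325 - 36) = sqrt(289) = 17

17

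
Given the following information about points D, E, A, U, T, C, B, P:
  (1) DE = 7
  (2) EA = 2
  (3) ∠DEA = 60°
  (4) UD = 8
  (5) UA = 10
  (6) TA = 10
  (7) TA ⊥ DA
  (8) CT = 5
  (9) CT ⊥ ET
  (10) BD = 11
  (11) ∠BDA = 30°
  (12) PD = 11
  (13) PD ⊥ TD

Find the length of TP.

Step 1: By the law of cosines on triangle DEA: DA² = 7² + 2² − 2·7·2·cos(60°) = 39, so DA = √39.
Step 2: By the law of cosines on triangle DAT: DT² = √39² + 10² − 2·√39·10·cos(90°) = 139, so DT = √139.
Step 3: By the law of cosines on triangle TDP: TP² = √139² + 11² − 2·√139·11·cos(90°) = 260, so TP = 2·√65.

Therefore, the length of TP = 2·√65.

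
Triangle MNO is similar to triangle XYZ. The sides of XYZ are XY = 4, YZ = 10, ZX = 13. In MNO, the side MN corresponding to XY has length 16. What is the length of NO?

Since the triangles are similar, the ratio of corresponding sides is constant.
Scale factor k = MN / XY = 16 / 4 = 4
NO = k * YZ = 4 * 10 = 40

40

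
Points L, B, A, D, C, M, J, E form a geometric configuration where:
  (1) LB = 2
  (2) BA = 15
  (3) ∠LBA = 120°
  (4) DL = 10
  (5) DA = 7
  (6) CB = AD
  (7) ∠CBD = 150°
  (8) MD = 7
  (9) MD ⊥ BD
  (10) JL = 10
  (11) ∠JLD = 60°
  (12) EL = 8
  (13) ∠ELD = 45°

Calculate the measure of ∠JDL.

Step 1: By the law of cosines on triangle DLJ: DJ² = 10² + 10² − 2·10·10·cos(60°) = 100, so DJ = 10.
Step 2: By the inverse law of cosines on triangle JDL: cos(∠JDL) = (10² + 10² − 10²) / (2·10·10) = 100/200 = 0.5, so ∠JDL = 60°.

Therefore, the measure of angle ∠JDL = 60°.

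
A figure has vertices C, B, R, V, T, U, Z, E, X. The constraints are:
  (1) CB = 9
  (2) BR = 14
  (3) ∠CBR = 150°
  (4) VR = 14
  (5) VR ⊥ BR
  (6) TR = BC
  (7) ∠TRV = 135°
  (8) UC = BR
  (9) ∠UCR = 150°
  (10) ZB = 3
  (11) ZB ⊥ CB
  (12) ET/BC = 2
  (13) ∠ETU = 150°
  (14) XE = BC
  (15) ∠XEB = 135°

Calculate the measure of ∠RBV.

Step 1: By the law of cosines on triangle BRV: BV² = 14² + 14² − 2·14·14·cos(90°) = 392, so BV = 14·√2.
Step 2: By the inverse law of cosines on triangle RBV: cos(∠RBV) = (14² + (14·√2)² − 14²) / (2·14·14·√2) = 392/554.37 = 0.7071, so ∠RBV = 45°.

Therefore, the measure of angle ∠RBV = 45°.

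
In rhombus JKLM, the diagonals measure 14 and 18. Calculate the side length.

The diagonals of a rhombus bisect each other at right angles.
Half-diagonals: 14/2 = 7 and 18/2 = 9
side = sqrt(7^2 + 9^2)
side = sqrt(49 + 81)
side = sqrt(130)

sqrt(130)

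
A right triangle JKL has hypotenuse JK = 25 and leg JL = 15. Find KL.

By the Pythagorean theorem: KL^2 = JK^2 - JL^2
KL^2 = 25^2 - 15^2 = 625 - 225 = 400
KL = sqrt(400) = 20

20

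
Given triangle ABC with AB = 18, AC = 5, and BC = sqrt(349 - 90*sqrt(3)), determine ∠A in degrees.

By the inverse law of cosines: cos(A) = (AB² + AC² - BC²) / (2 × AB × AC)
cos(A) = (18² + 5² - (sqrt(349 - 90*sqrt(3)))²) / (2 × 18 × 5)
cos(A) = (324 + 25 - (349 - 90*sqrt(3))) / 180
cos(A) = sqrt(3)/2
A = arccos(sqrt(3)/2) = 30°

30°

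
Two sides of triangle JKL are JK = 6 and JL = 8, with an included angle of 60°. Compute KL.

By the law of cosines: KL^2 = JK^2 + JL^2 - 2*JK*JL*cos(J)
KL^2 = 6^2 + 8^2 - 2*6*8*cos(60°)
KL^2 = 36 + 64 - 96*(1/2)
KL^2 = 52
KL = 2*sqrt(13)

2*sqrt(13)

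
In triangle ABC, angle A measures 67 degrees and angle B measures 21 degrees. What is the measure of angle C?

Let angle C = x. Then 67 + 21 + x = 180.
x = 180 - 88 = 92 degrees.

92 degrees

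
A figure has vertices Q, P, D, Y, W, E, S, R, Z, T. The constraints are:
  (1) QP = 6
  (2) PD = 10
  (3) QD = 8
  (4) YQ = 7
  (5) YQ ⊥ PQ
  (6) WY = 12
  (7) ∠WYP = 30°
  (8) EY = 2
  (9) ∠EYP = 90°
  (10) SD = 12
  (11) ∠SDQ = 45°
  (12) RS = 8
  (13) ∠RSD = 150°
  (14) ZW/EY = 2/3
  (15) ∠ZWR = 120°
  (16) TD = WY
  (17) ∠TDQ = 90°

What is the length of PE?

Step 1: By the law of cosines on triangle PQY: PY² = 6² + 7² − 2·6·7·cos(90°) = 85, so PY = √85.
Step 2: By the law of cosines on triangle PYE: PE² = √85² + 2² − 2·√85·2·cos(90°) = 89, so PE = √89.

Therefore, the length of PE = √89.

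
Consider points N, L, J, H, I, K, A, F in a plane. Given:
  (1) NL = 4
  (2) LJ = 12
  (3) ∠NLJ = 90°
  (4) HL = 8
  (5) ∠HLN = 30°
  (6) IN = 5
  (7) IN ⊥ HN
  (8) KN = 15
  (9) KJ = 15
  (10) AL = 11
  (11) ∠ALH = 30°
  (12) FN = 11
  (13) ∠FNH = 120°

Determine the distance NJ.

Step 1: By the law of cosines on triangle NLJ: NJ² = 4² + 12² − 2·4·12·cos(90°) = 160, so NJ = 4·√10.

Therefore, the length of NJ = 4·√10.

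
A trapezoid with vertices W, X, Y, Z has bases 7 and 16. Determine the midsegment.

The midsegment (median) of a trapezoid connects the midpoints of the non-parallel sides.
Its length is the average of the two bases: (7 + 16) / 2 = 23/2.

23/2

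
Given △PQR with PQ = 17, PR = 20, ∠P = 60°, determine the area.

When two sides and the included angle are known, the area formula is (1/2)ab sin(C).
The height from one side to the opposite vertex is 20 sin(60°) = 10*sqrt(3).
Area = (1/2) * 17 * 10*sqrt(3) = 85*sqrt(3).

85*sqrt(3)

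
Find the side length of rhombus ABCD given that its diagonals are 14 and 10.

Half-diagonals are 7 and 5. side = sqrt(7^2 + 5^2) = sqrt(74)

sqrt(74)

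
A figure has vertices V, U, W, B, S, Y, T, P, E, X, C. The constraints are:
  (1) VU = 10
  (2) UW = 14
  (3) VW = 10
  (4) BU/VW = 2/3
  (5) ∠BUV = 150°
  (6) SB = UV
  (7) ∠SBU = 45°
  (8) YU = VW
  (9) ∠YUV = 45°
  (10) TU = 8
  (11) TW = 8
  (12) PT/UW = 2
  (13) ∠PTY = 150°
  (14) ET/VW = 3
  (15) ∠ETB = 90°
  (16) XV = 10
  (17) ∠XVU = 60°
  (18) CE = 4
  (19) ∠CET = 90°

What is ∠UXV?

Step 1: By the law of cosines on triangle XVU: XU² = 10² + 10² − 2·10·10·cos(60°) = 100, so XU = 10.
Step 2: By the inverse law of cosines on triangle UXV: cos(∠UXV) = (10² + 10² − 10²) / (2·10·10) = 100/200 = 0.5, so ∠UXV = 60°.

Therefore, the measure of angle ∠UXV = 60°.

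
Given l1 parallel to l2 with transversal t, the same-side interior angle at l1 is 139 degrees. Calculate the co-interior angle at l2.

Co-interior (same-side interior) angles are between the parallel lines on the same side of the transversal.
Unlike corresponding or alternate interior angles, they are supplementary rather than equal.
So the angle = 180 - 139 = 41 degrees.

41 degrees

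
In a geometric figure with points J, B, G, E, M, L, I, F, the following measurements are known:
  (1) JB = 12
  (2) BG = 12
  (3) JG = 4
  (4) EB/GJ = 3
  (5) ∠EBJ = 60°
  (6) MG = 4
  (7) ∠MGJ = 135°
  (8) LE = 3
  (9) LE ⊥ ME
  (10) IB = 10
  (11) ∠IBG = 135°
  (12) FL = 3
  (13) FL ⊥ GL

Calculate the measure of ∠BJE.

From the given relations: EB = 3·GJ = 3·4 = 12.
Step 1: By the law of cosines on triangle JBE: JE² = 12² + 12² − 2·12·12·cos(60°) = 144, so JE = 12.
Step 2: By the inverse law of cosines on triangle BJE: cos(∠BJE) = (12² + 12² − 12²) / (2·12·12) = 144/288 = 0.5, so ∠BJE = 60°.

Therefore, the measure of angle ∠BJE = 60°.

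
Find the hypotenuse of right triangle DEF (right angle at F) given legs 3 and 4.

By the Pythagorean theorem: DE^2 = DF^2 + EF^2
DE^2 = 3^2 + 4^2 = 9 + 16 = 25
DE = sqrt(25) = 5

5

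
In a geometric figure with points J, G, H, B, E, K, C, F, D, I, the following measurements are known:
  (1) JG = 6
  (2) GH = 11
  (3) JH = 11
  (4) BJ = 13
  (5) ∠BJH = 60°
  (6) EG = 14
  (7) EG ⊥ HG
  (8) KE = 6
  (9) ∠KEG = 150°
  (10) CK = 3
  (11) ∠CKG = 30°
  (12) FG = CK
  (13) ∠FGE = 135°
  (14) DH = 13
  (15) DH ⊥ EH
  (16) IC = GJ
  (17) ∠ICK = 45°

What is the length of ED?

Step 1: By the law of cosines on triangle EGH: EH² = 14² + 11² − 2·14·11·cos(90°) = 317, so EH ≈ 17.8.
Step 2: By the law of cosines on triangle EHD: ED² = 17.8² + 13² − 2·17.8·13·cos(90°) = 486, so ED = 9·√6.

Therefore, the length of ED = 9·√6.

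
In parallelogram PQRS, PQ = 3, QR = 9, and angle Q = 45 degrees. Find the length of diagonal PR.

The diagonal of a parallelogram can be found by treating two adjacent sides and the diagonal as a triangle.
Applying the law of cosines with sides 3, 9 and included angle 45°:
d^2 = 9 + 81 - 54*cos(45°) = 90 - 27*sqrt(2)
d = 3*sqrt(10 - 3*sqrt(2))

3*sqrt(10 - 3*sqrt(2))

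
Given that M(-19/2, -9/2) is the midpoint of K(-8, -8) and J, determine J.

Using the midpoint formula: M = ((x1 + x2)/2, (y1 + y2)/2)
We know M = (-19/2, -9/2) and K = (-8, -8)
For x: -19/2 = (-8 + x2)/2, so x2 = 2*-19/2 - -8 = -11
For y: -9/2 = (-8 + y2)/2, so y2 = 2*-9/2 - -8 = -1
J = (-11, -1)

(-11, -1)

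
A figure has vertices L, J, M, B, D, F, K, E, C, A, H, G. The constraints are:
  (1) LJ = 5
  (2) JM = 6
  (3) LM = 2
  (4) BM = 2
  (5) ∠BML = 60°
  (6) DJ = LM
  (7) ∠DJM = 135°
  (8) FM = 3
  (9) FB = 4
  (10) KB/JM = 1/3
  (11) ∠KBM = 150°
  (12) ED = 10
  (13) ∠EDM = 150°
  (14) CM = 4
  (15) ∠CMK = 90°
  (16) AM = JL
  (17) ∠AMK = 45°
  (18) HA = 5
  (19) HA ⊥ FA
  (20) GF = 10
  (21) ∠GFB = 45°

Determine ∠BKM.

From the given relations: KB = 1/3·JM = 1/3·6 = 2.
Step 1: By the law of cosines on triangle KBM: KM² = 2² + 2² − 2·2·2·cos(150°) = 14.93, so KM ≈ 3.86.
Step 2: By the inverse law of cosines on triangle BKM: cos(∠BKM) = (2² + 3.86² − 2²) / (2·2·3.86) = 14.93/15.45 = 0.9659, so ∠BKM = 15°.

Therefore, the measure of angle ∠BKM = 15°.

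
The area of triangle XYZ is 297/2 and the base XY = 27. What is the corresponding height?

Area = (1/2) * base * height
height = 2 * Area / base
height = 2 * 297/2 / 27
height = 297 / 27
height = 11

11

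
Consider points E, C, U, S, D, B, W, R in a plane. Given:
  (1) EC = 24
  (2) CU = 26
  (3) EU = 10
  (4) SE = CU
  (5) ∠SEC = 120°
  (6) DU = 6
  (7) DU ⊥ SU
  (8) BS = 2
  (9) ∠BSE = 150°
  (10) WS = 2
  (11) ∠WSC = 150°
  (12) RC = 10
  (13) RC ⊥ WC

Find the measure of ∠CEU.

Step 1: By the inverse law of cosines on triangle CEU: cos(∠CEU) = (24² + 10² − 26²) / (2·24·10) = 0/480 = 0, so ∠CEU = 90°.

Therefore, the measure of angle ∠CEU = 90°.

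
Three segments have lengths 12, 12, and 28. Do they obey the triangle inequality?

The longest side is 28. The other two sides sum to 12 + 12 = 24.
Since 24 ≤ 28, the two shorter sides cannot reach around to close the triangle.

No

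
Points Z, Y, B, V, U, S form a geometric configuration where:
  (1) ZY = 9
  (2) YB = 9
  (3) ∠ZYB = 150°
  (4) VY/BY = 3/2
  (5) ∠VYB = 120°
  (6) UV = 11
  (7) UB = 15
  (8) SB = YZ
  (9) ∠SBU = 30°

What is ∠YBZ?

Step 1: By the law of cosines on triangle BYZ: BZ² = 9² + 9² − 2·9·9·cos(150°) = 302.3, so BZ ≈ 17.39.
Step 2: By the inverse law of cosines on triangle YBZ: cos(∠YBZ) = (9² + 17.39² − 9²) / (2·9·17.39) = 302.3/312.96 = 0.9659, so ∠YBZ = 15°.

Therefore, the measure of angle ∠YBZ = 15°.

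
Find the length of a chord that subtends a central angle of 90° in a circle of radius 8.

Chord length = 2r sin(θ/2)
= 2 × 8 × sin(90°/2)
= 2 × 8 × sin(45°)
= 8*sqrt(2)

8*sqrt(2)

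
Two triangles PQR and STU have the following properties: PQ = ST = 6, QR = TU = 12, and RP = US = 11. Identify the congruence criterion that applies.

Consider the given information: PQ = ST = 6, QR = TU = 12, and RP = US = 11
This is not SAS or HL: SAS requires two sides and the included angle between them. HL only applies to right triangles with matching hypotenuse and leg.
The correct criterion is SSS. All three pairs of corresponding sides are equal (Side-Side-Side).

SSS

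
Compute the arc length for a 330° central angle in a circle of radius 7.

The full circumference is 2πr = 2π(7) = 14*pi.
The arc spans 330° out of 360°, which is a fraction of 11/12.
Arc length = 14*pi × 11/12 = 77*pi/6.

77*pi/6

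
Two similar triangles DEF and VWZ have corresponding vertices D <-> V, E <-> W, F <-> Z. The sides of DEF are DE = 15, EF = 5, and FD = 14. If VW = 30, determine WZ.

Similar triangles have proportional sides. Setting up the proportion:
VW / DE = WZ / EF
30 / 15 = WZ / 5
WZ = 5 * 30 / 15 = 10.

10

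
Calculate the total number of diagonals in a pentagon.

Each of the 5 vertices connects to 2 non-adjacent vertices via diagonals.
Total connections = 5 × 2 = 10, but each diagonal is counted twice.
Number of diagonals = 10 / 2 = 5.

5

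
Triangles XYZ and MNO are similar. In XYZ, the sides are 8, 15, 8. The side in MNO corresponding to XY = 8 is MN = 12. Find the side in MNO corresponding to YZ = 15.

k = 12/8 = 3/2. NO = 3/2 * 15 = 45/2.

45/2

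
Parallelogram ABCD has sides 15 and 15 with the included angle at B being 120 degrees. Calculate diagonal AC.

Using the law of cosines:
d^2 = 15^2 + 15^2 - 2(15)(15)cos(120 degrees)
d^2 = 225 + 225 - 450*-1/2
d^2 = 675
d = 15*sqrt(3)

15*sqrt(3)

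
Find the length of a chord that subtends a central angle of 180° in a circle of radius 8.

Chord length = 2r sin(θ/2)
= 2 × 8 × sin(180°/2)
= 2 × 8 × sin(90°)
= 16

16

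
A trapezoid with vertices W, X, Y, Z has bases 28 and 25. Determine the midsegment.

The midsegment (median) of a trapezoid connects the midpoints of the non-parallel sides.
Its length is the average of the two bases: (28 + 25) / 2 = 53/2.

53/2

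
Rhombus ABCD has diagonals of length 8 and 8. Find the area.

The diagonals of a rhombus divide it into four right triangles.
Each triangle has legs 8/ 2 = 4 and 8/2 = 4, so each has area (1/2)*4*4 = 8.
Four such triangles give total area = (d1 * d2) / 2 = 32.

32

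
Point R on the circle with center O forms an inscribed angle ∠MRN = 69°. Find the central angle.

Central angle = 2 × 69° = 138° (inscribed angle theorem).

138°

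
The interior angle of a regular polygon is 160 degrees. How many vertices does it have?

Each interior angle of a regular n-gon is (n - 2) * 180 / n.
Setting this equal to 160:
(n - 2) * 180 / n = 160
Each exterior angle = 180 - 160 = 20 degrees.
Since exterior angles sum to 360: n = 360 / 20 = 18.

18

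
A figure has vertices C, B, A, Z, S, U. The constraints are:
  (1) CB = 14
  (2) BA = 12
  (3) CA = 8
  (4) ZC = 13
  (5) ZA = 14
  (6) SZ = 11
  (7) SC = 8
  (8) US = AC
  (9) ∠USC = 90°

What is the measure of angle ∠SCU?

From the given relations: US = AC = 8.
Step 1: By the law of cosines on triangle CSU: CU² = 8² + 8² − 2·8·8·cos(90°) = 128, so CU = 8·√2.
Step 2: By the inverse law of cosines on triangle SCU: cos(∠SCU) = (8² + (8·√2)² − 8²) / (2·8·8·√2) = 128/181.02 = 0.7071, so ∠SCU = 45°.

Therefore, the measure of angle ∠SCU = 45°.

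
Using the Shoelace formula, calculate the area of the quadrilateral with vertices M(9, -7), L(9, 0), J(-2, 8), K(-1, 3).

The Shoelace formula works by pairing each vertex with the next (cycling back to the first).
For each pair, compute x_i*y_(i+1) - x_(i+1)*y_i:
  (9*0 - 9*-7) = 63
  (9*8 - -2*0) = 72
  (-2*3 - -1*8) = 2
  (-1*-7 - 9*3) = -20
Taking half the absolute value of the total: Area = (1/2)(117) = 117/2.

117/2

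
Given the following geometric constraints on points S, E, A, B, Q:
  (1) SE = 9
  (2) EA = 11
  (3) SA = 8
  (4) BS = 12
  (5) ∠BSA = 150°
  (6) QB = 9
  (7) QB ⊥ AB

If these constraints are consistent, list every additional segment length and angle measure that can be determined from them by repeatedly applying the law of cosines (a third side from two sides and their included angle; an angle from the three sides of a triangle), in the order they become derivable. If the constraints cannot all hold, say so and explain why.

The constraints are consistent. Derivable facts, in order:
After 1 step:
- AB ≈ 19.35
- ∠AES = 45.82°
- ∠ASE = 80.41°
- ∠EAS = 53.78°
After 2 steps:
- AQ ≈ 21.34
- ∠ABS = 11.93°
- ∠BAS = 18.07°
After 3 steps:
- ∠AQB = 65.05°
- ∠BAQ = 24.95°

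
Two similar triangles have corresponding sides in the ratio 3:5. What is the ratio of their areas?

Area scales with the square of linear dimensions. If every length is multiplied by 3/5, then the area is multiplied by (3/5)^2 = 9/25.
The area ratio is 9:25.

9:25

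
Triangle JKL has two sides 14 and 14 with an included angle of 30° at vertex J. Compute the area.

When two sides and the included angle are known, the area formula is (1/2)ab sin(C).
The height from one side to the opposite vertex is 14 sin(30°) = 7.
Area = (1/2) * 14 * 7 = 49.

49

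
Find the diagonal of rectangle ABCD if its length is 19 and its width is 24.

d = sqrt(19^2 + 24^2) = sqrt(937)

sqrt(937)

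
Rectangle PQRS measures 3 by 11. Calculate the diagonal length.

A rectangle's diagonal splits it into two right triangles, with the diagonal as the hypotenuse.
By the Pythagorean theorem, d^2 = 3^2 + 11^2 = 130.
Therefore d = sqrt(130).

sqrt(130)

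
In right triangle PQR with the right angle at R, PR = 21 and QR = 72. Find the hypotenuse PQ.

PQ = sqrt(21^2 + 72^2) = sqrt(5625) = 75

75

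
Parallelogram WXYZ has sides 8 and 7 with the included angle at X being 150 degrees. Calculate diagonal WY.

The diagonal of a parallelogram can be found by treating two adjacent sides and the diagonal as a triangle.
Applying the law of cosines with sides 8, 7 and included angle 150°:
d^2 = 64 + 49 - 112*cos(150°) = 56*sqrt(3) + 113
d = sqrt(56*sqrt(3) + 113)

sqrt(56*sqrt(3) + 113)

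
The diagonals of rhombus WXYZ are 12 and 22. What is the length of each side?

Half-diagonals are 6 and 11. side = sqrt(6^2 + 11^2) = sqrt(157)

sqrt(157)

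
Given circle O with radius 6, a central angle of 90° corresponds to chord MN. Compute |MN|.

Chord = 2(6) sin(45°) = 6*sqrt(2)

6*sqrt(2)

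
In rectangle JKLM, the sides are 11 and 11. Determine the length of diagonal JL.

d = sqrt(11^2 + 11^2) = sqrt(242) = 11*sqrt(2)

11*sqrt(2)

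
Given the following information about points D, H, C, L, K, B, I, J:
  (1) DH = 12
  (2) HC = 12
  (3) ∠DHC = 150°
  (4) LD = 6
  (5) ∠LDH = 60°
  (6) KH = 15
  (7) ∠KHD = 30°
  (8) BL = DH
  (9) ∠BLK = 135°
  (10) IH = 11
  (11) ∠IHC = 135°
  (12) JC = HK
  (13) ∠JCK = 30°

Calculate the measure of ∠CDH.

Step 1: By the law of cosines on triangle DHC: DC² = 12² + 12² − 2·12·12·cos(150°) = 537.42, so DC ≈ 23.18.
Step 2: By the inverse law of cosines on triangle CDH: cos(∠CDH) = (23.18² + 12² − 12²) / (2·23.18·12) = 537.42/556.37 = 0.9659, so ∠CDH = 15°.

Therefore, the measure of angle ∠CDH = 15°.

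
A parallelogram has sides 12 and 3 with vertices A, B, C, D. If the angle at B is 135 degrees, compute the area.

Area = 12 * 3 * sin(135°) = 36 * sqrt(2)/2 = 18*sqrt(2)

18*sqrt(2)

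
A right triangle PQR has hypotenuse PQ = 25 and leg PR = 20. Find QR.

QR = sqrt(25^2 - 20^2) = sqrt(225) = 15

15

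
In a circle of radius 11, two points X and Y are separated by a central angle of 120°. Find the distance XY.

Chord = 2(11) sin(60°) = 11*sqrt(3)

11*sqrt(3)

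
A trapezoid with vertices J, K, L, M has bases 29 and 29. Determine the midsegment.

The midsegment (median) of a trapezoid connects the midpoints of the non-parallel sides.
Its length is the average of the two bases: (29 + 29) / 2 = 29.

29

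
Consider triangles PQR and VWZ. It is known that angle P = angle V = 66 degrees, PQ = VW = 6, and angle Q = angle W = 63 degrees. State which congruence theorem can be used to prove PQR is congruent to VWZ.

The given information provides:
angle P = angle V = 66 degrees, PQ = VW = 6, and angle Q = angle W = 63 degrees
This matches the ASA congruence theorem.
Two pairs of corresponding angles and the included side are equal (Angle-Side-Angle).

ASA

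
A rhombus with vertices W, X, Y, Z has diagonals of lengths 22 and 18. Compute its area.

Area = (22 * 18) / 2 = 396 / 2 = 198

198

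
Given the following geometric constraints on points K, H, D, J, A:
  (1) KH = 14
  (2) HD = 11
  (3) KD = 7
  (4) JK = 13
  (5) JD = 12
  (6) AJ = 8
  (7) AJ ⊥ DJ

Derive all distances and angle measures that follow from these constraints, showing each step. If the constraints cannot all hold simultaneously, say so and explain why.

The constraints are consistent.

Step 1: From DJ = 12, JA = 8, and ∠DJA = 90°, by the law of cosines:
  DA² = DJ² + JA² - 2·DJ·JA·cos(90°) = 144 + 64 - 0 = 208
  DA = 4·√13

Step 2: From KD = 7, KH = 14, DH = 11, by the inverse law of cosines:
  cos(∠DKH) = (KD² + KH² - DH²) / (2·KD·KH)
  ∠DKH = 50.75°

Step 3: From KD = 7, KJ = 13, DJ = 12, by the inverse law of cosines:
  cos(∠DKJ) = (KD² + KJ² - DJ²) / (2·KD·KJ)
  ∠DKJ = 66.01°

Step 4: From HD = 11, HK = 14, DK = 7, by the inverse law of cosines:
  cos(∠DHK) = (HD² + HK² - DK²) / (2·HD·HK)
  ∠DHK = 29.53°

Step 5: From DH = 11, DK = 7, HK = 14, by the inverse law of cosines:
  cos(∠HDK) = (DH² + DK² - HK²) / (2·DH·DK)
  ∠HDK = 99.72°

Step 6: From DJ = 12, DK = 7, JK = 13, by the inverse law of cosines:
  cos(∠JDK) = (DJ² + DK² - JK²) / (2·DJ·DK)
  ∠JDK = 81.79°

Step 7: From JD = 12, JK = 13, DK = 7, by the inverse law of cosines:
  cos(∠DJK) = (JD² + JK² - DK²) / (2·JD·JK)
  ∠DJK = 32.2°

Step 8: From DA = 4·√13, DJ = 12, AJ = 8, by the inverse law of cosines:
  cos(∠ADJ) = (DA² + DJ² - AJ²) / (2·DA·DJ)
  ∠ADJ = 33.69°

Step 9: From AD = 4·√13, AJ = 8, DJ = 12, by the inverse law of cosines:
  cos(∠DAJ) = (AD² + AJ² - DJ²) / (2·AD·AJ)
  ∠DAJ = 56.31°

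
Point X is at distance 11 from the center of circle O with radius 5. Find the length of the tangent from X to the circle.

Let T be the point of tangency. Then OT ⊥ XT (radius ⊥ tangent).
In right triangle OTX: OX² = OT² + XT²
11² = 5² + XT²
XT² = 96, XT = 4*sqrt(6)

4*sqrt(6)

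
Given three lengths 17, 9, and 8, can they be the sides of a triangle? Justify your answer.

No.
The triangle inequality is violated: 9 + 8 = 17 ≤ 17.
These lengths cannot form a triangle.

No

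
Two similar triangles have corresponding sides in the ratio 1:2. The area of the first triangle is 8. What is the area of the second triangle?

The ratio of areas of similar triangles = (side ratio)^2.
Side ratio = 1:2, so area ratio = 1:4.
Area of the second triangle / Area of the first triangle = 4/1
Area of the second triangle = 8 * 4/1 = 32

32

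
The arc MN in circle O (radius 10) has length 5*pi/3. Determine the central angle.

Arc length L = 2πr × θ/360, so θ = 360L / (2πr).
θ = 360 × 5*pi/3 / (2π × 10)
θ = 30°
θ = 30°

30°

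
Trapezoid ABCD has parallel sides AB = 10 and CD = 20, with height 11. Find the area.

Area of a trapezoid = (base1 + base2) * height / 2
Area = (10 + 20) * 11 / 2
Area = 30 * 11 / 2
Area = 330 / 2
Area = 165

165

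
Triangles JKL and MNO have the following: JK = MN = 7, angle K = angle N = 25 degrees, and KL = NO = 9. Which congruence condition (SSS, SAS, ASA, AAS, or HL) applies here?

Consider the given information: JK = MN = 7, angle K = angle N = 25 degrees, and KL = NO = 9
This is not ASA or AAS: ASA requires two angles and the side between them. AAS requires two angles and a non-included side.
The correct criterion is SAS. Two pairs of corresponding sides and the included angle are equal (Side-Angle-Side).

SAS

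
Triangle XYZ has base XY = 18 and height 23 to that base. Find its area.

A triangle's area is half the area of a rectangle with the same base and height.
Area = (1/2) * 18 * 23 = 207.

207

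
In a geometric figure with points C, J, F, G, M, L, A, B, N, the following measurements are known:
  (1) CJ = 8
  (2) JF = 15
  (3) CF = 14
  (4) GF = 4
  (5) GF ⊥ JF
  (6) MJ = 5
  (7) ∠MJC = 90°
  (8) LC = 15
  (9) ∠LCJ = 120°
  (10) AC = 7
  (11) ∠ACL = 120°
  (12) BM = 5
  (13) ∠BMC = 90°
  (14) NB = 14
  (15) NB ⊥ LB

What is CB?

Step 1: By the law of cosines on triangle CJM: CM² = 8² + 5² − 2·8·5·cos(90°) = 89, so CM = √89.
Step 2: By the law of cosines on triangle CMB: CB² = √89² + 5² − 2·√89·5·cos(90°) = 114, so CB = √114.

Therefore, the length of CB = √114.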